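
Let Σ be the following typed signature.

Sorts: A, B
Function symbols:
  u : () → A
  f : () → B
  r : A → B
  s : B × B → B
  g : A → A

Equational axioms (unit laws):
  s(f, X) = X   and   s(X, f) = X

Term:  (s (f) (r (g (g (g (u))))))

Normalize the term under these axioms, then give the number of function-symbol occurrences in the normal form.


1. (s (f) (r (g (g (g (u))))))  →  (r (g (g (g (u)))))
normal form: (r (g (g (g (u)))))

size = 5


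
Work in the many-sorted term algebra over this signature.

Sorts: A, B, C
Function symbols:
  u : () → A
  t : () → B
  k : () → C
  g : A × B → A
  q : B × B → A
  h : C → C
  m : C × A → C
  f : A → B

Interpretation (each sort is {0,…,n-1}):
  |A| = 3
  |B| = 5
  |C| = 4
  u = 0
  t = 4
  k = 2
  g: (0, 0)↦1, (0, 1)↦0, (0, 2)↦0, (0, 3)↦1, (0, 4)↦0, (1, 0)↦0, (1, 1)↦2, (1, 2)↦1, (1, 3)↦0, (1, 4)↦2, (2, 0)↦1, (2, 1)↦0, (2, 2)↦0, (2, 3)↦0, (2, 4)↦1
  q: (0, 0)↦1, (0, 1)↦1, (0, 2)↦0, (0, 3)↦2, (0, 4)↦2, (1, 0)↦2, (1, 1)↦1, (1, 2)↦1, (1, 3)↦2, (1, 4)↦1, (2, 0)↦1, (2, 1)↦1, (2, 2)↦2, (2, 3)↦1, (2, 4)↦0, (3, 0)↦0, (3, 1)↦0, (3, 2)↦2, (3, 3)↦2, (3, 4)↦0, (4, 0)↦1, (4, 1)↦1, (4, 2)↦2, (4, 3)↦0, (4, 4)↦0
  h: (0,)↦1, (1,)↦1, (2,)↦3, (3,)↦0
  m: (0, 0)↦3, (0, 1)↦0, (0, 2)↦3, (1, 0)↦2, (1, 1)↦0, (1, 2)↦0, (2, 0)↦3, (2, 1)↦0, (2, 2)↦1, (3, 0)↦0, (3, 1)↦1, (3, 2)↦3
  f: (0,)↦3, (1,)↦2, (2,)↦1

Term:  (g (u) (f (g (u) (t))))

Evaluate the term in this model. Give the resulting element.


value = 1

  u = 0
  u = 0
  t = 4
  (g (u) (t)) = g(0, 4) = 0
  (f (g (u) (t))) = f(0,) = 3
  (g (u) (f (g (u) (t)))) = g(0, 3) = 1


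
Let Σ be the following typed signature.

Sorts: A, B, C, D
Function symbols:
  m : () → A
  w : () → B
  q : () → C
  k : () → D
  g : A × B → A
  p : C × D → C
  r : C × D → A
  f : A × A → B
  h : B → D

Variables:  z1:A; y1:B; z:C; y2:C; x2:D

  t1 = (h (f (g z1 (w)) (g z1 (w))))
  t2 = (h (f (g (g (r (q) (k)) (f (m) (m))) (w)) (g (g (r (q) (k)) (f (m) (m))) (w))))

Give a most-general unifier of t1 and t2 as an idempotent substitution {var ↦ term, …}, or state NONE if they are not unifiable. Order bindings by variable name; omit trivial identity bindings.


{z1 ↦ (g (r (q) (k)) (f (m) (m)))}


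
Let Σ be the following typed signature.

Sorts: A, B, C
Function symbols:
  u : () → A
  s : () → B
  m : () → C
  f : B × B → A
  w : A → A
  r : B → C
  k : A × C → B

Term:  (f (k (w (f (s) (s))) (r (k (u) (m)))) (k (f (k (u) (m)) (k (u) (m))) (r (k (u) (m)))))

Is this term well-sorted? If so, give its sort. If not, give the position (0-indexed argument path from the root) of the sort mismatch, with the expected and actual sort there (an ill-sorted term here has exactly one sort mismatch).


well-sorted; sort = A

        (s) : B
        (s) : B
      (f (s) (s)) : A
    (w (f (s) (s))) : A
        (u) : A
        (m) : C
      (k (u) (m)) : B
    (r (k (u) (m))) : C
  (k (w (f (s) (s))) (r (k (u) (m)))) : B
        (u) : A
        (m) : C
      (k (u) (m)) : B
        (u) : A
        (m) : C
      (k (u) (m)) : B
    (f (k (u) (m)) (k (u) (m))) : A
        (u) : A
        (m) : C
      (k (u) (m)) : B
    (r (k (u) (m))) : C
  (k (f (k (u) (m)) (k (u) (m))) (r (k (u) (m)))) : B
(f (k (w (f (s) (s))) (r (k (u) (m)))) (k (f (k (u) (m)) (k (u) (m))) (r (k (u) (m))))) : A


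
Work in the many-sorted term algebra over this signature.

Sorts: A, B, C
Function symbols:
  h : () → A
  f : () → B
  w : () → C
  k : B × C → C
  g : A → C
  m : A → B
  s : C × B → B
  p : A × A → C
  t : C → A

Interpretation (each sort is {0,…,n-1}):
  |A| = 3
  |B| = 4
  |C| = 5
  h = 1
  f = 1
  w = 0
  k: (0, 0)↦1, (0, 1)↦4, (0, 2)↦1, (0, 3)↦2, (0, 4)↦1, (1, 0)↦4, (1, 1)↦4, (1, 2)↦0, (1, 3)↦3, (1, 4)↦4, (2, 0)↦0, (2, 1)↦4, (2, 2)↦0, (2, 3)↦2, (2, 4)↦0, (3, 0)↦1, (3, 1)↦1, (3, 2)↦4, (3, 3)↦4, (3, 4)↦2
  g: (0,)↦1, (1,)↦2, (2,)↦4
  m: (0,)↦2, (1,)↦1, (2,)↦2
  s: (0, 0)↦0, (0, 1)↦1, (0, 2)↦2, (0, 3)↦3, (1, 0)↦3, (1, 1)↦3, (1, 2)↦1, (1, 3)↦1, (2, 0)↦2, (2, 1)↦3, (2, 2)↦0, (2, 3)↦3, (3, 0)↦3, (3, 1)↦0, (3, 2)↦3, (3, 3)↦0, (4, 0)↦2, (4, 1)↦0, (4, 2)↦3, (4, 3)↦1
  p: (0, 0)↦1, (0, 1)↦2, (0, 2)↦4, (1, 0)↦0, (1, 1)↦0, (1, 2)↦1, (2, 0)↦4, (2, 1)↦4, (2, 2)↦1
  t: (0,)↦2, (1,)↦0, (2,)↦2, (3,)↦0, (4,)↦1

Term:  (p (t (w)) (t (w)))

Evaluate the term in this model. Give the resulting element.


value = 1

  w = 0
  (t (w)) = t(0,) = 2
  w = 0
  (t (w)) = t(0,) = 2
  (p (t (w)) (t (w))) = p(2, 2) = 1


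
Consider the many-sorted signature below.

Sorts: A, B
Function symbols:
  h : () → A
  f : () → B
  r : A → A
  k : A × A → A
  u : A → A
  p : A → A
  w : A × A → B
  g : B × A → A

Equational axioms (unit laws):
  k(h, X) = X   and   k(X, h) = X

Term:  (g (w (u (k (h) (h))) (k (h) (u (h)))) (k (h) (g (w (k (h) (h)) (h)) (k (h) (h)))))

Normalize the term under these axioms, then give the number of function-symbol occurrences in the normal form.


1. (g (w (u (k (h) (h))) (k (h) (u (h)))) (k (h) (g (w (k (h) (h)) (h)) (k (h) (h)))))  →  (g (w (u (h)) (k (h) (u (h)))) (k (h) (g (w (k (h) (h)) (h)) (k (h) (h)))))
2. (g (w (u (h)) (k (h) (u (h)))) (k (h) (g (w (k (h) (h)) (h)) (k (h) (h)))))  →  (g (w (u (h)) (u (h))) (k (h) (g (w (k (h) (h)) (h)) (k (h) (h)))))
3. (g (w (u (h)) (u (h))) (k (h) (g (w (k (h) (h)) (h)) (k (h) (h)))))  →  (g (w (u (h)) (u (h))) (g (w (k (h) (h)) (h)) (k (h) (h))))
4. (g (w (u (h)) (u (h))) (g (w (k (h) (h)) (h)) (k (h) (h))))  →  (g (w (u (h)) (u (h))) (g (w (h) (h)) (k (h) (h))))
5. (g (w (u (h)) (u (h))) (g (w (h) (h)) (k (h) (h))))  →  (g (w (u (h)) (u (h))) (g (w (h) (h)) (h)))
normal form: (g (w (u (h)) (u (h))) (g (w (h) (h)) (h)))

size = 11


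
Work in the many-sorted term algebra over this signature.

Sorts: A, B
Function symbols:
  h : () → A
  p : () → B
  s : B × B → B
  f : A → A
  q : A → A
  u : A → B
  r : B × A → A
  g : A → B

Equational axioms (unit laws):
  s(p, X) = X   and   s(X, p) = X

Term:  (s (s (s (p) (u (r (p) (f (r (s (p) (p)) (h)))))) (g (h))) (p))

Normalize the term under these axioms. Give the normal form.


1. (s (s (s (p) (u (r (p) (f (r (s (p) (p)) (h)))))) (g (h))) (p))  →  (s (s (p) (u (r (p) (f (r (s (p) (p)) (h)))))) (g (h)))
2. (s (s (p) (u (r (p) (f (r (s (p) (p)) (h)))))) (g (h)))  →  (s (u (r (p) (f (r (s (p) (p)) (h))))) (g (h)))
3. (s (u (r (p) (f (r (s (p) (p)) (h))))) (g (h)))  →  (s (u (r (p) (f (r (p) (h))))) (g (h)))

normal form = (s (u (r (p) (f (r (p) (h))))) (g (h)))


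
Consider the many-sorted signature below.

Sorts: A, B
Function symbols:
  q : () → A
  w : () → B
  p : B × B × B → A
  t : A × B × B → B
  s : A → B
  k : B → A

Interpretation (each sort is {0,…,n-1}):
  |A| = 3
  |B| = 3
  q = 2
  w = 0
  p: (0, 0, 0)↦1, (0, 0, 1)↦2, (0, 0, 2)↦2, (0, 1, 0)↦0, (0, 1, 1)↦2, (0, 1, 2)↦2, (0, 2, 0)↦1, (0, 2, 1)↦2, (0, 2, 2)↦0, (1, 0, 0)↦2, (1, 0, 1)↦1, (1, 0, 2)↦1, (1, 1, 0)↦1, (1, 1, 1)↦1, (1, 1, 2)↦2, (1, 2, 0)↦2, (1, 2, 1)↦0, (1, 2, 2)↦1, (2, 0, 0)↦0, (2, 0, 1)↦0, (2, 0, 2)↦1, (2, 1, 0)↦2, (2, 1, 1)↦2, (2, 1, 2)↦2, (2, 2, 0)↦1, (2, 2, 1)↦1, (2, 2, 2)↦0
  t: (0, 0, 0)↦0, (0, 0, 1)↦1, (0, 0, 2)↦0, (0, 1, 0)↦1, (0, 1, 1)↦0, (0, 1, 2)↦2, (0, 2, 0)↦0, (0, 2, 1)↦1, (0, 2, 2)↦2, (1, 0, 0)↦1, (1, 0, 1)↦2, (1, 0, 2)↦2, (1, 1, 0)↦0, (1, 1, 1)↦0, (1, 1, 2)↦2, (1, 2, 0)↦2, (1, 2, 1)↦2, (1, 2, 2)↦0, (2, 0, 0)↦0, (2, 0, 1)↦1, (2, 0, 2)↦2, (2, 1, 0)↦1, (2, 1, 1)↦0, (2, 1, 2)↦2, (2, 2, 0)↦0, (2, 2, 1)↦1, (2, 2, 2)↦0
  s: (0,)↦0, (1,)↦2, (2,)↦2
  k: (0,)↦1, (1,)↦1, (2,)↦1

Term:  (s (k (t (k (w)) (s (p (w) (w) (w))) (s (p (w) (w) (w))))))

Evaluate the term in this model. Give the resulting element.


  w = 0
  (k (w)) = k(0,) = 1
  w = 0
  w = 0
  w = 0
  (p (w) (w) (w)) = p(0, 0, 0) = 1
  (s (p (w) (w) (w))) = s(1,) = 2
  w = 0
  w = 0
  w = 0
  (p (w) (w) (w)) = p(0, 0, 0) = 1
  (s (p (w) (w) (w))) = s(1,) = 2
  (t (k (w)) (s (p (w) (w) (w))) (s (p (w) (w) (w)))) = t(1, 2, 2) = 0
  (k (t (k (w)) (s (p (w) (w) (w))) (s (p (w) (w) (w))))) = k(0,) = 1
  (s (k (t (k (w)) (s (p (w) (w) (w))) (s (p (w) (w) (w)))))) = s(1,) = 2

value = 2


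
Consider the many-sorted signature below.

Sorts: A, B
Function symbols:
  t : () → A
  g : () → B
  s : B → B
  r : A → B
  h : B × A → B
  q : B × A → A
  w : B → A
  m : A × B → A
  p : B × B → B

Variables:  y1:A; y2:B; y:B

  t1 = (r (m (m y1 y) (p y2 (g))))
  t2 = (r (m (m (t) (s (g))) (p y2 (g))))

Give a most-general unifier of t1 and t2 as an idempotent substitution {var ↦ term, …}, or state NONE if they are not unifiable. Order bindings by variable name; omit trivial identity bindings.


{y ↦ (s (g)), y1 ↦ (t)}


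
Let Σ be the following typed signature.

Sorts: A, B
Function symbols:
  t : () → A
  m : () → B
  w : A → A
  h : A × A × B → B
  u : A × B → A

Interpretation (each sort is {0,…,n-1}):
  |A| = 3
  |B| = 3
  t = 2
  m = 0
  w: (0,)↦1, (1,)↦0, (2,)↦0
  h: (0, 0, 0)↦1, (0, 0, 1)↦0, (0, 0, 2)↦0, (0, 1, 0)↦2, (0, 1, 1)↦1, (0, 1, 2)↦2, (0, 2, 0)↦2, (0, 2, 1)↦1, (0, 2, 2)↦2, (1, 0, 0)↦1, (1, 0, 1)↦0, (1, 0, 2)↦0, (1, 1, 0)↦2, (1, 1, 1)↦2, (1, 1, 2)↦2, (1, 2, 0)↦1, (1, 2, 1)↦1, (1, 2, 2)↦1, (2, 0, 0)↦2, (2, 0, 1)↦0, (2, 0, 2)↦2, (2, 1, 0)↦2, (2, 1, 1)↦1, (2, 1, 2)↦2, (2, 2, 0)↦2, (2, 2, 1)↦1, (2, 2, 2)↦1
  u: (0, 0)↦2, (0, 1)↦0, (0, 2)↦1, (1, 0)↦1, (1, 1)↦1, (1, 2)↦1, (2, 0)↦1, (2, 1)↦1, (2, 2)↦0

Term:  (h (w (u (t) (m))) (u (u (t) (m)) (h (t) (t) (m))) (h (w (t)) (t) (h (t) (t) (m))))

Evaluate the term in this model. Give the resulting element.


  t = 2
  m = 0
  (u (t) (m)) = u(2, 0) = 1
  (w (u (t) (m))) = w(1,) = 0
  t = 2
  m = 0
  (u (t) (m)) = u(2, 0) = 1
  t = 2
  t = 2
  m = 0
  (h (t) (t) (m)) = h(2, 2, 0) = 2
  (u (u (t) (m)) (h (t) (t) (m))) = u(1, 2) = 1
  t = 2
  (w (t)) = w(2,) = 0
  t = 2
  t = 2
  t = 2
  m = 0
  (h (t) (t) (m)) = h(2, 2, 0) = 2
  (h (w (t)) (t) (h (t) (t) (m))) = h(0, 2, 2) = 2
  (h (w (u (t) (m))) (u (u (t) (m)) (h (t) (t) (m))) (h (w (t)) (t) (h (t) (t) (m)))) = h(0, 1, 2) = 2

value = 2


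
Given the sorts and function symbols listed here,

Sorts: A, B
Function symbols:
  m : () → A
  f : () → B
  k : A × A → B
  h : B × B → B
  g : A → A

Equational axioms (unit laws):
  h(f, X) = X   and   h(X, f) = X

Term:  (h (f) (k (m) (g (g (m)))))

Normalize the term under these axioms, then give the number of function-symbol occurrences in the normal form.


size = 5

1. (h (f) (k (m) (g (g (m)))))  →  (k (m) (g (g (m))))
normal form: (k (m) (g (g (m))))


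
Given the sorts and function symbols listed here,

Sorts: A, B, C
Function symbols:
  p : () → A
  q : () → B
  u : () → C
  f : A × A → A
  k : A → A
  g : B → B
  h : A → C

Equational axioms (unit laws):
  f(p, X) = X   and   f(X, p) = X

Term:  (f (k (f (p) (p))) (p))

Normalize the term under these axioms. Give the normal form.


1. (f (k (f (p) (p))) (p))  →  (k (f (p) (p)))
2. (k (f (p) (p)))  →  (k (p))

normal form = (k (p))


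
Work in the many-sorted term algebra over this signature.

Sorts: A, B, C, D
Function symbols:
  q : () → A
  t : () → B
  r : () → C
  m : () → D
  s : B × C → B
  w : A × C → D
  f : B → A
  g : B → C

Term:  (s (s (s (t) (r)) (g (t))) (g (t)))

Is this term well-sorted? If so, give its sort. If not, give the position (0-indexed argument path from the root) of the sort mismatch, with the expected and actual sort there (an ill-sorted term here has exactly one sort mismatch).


well-sorted; sort = B

      (t) : B
      (r) : C
    (s (t) (r)) : B
      (t) : B
    (g (t)) : C
  (s (s (t) (r)) (g (t))) : B
    (t) : B
  (g (t)) : C
(s (s (s (t) (r)) (g (t))) (g (t))) : B


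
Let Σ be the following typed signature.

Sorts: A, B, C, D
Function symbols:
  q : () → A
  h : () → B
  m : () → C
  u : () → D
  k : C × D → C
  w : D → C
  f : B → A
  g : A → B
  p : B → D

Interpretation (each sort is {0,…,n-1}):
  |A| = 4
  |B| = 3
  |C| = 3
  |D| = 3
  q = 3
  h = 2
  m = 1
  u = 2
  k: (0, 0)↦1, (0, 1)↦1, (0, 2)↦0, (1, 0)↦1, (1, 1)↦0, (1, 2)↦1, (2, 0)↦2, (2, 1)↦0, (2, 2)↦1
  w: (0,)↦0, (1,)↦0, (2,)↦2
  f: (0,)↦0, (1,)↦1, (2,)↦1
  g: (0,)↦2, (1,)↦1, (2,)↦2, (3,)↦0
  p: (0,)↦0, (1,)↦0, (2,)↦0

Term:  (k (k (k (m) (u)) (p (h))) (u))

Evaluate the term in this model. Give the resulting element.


  m = 1
  u = 2
  (k (m) (u)) = k(1, 2) = 1
  h = 2
  (p (h)) = p(2,) = 0
  (k (k (m) (u)) (p (h))) = k(1, 0) = 1
  u = 2
  (k (k (k (m) (u)) (p (h))) (u)) = k(1, 2) = 1

value = 1


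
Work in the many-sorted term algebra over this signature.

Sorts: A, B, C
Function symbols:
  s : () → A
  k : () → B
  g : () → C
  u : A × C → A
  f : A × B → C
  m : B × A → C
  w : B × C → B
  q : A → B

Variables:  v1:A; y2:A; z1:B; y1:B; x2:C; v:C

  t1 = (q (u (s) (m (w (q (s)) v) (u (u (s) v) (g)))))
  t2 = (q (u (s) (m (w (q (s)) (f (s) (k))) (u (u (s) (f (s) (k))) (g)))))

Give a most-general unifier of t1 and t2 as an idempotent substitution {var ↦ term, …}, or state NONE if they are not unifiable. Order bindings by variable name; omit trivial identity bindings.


{v ↦ (f (s) (k))}


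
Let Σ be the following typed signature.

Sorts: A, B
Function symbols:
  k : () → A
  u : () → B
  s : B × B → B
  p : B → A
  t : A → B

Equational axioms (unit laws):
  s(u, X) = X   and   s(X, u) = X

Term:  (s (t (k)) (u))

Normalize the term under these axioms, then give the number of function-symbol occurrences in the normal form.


size = 2

1. (s (t (k)) (u))  →  (t (k))
normal form: (t (k))


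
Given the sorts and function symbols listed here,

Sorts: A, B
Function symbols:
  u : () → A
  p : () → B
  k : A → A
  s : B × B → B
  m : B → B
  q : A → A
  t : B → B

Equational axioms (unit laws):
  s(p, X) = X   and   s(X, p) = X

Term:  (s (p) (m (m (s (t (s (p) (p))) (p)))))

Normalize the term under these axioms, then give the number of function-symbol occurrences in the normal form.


1. (s (p) (m (m (s (t (s (p) (p))) (p)))))  →  (m (m (s (t (s (p) (p))) (p))))
2. (m (m (s (t (s (p) (p))) (p))))  →  (m (m (t (s (p) (p)))))
3. (m (m (t (s (p) (p)))))  →  (m (m (t (p))))
normal form: (m (m (t (p))))

size = 4


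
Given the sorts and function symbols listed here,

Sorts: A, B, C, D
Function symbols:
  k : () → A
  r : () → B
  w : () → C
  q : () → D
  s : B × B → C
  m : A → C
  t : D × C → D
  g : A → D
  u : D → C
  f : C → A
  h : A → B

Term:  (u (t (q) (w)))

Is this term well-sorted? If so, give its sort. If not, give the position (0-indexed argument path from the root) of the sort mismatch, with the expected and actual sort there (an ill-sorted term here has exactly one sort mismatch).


    (q) : D
    (w) : C
  (t (q) (w)) : D
(u (t (q) (w))) : C

well-sorted; sort = C


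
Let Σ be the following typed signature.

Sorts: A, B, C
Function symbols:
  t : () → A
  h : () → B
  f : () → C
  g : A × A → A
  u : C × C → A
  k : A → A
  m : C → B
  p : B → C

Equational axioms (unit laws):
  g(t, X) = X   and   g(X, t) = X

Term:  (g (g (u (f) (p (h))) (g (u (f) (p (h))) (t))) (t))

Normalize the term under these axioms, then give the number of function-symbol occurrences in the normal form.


size = 9

1. (g (g (u (f) (p (h))) (g (u (f) (p (h))) (t))) (t))  →  (g (u (f) (p (h))) (g (u (f) (p (h))) (t)))
2. (g (u (f) (p (h))) (g (u (f) (p (h))) (t)))  →  (g (u (f) (p (h))) (u (f) (p (h))))
normal form: (g (u (f) (p (h))) (u (f) (p (h))))


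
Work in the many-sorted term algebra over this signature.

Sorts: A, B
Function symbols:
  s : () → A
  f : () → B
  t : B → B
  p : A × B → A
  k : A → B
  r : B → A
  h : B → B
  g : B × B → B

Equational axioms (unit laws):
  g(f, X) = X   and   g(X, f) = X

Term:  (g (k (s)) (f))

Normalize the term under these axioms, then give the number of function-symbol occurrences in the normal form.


1. (g (k (s)) (f))  →  (k (s))
normal form: (k (s))

size = 2


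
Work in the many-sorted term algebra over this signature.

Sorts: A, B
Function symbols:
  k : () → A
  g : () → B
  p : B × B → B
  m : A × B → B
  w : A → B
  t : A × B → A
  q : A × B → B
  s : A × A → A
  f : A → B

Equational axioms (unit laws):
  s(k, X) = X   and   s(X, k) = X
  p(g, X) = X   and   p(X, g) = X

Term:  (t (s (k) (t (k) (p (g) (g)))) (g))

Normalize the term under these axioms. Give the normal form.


1. (t (s (k) (t (k) (p (g) (g)))) (g))  →  (t (t (k) (p (g) (g))) (g))
2. (t (t (k) (p (g) (g))) (g))  →  (t (t (k) (g)) (g))

normal form = (t (t (k) (g)) (g))


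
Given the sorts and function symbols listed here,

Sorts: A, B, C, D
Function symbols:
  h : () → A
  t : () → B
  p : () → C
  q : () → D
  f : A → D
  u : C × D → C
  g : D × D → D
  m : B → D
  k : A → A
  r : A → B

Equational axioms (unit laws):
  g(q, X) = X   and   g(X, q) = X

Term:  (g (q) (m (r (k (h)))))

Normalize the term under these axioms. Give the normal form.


normal form = (m (r (k (h))))

1. (g (q) (m (r (k (h)))))  →  (m (r (k (h))))


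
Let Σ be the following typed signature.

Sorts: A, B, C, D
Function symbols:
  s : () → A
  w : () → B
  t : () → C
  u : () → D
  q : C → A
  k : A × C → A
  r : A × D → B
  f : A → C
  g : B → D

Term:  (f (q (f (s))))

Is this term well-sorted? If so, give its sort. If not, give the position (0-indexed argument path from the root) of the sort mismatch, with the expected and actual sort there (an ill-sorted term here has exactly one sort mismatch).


      (s) : A
    (f (s)) : C
  (q (f (s))) : A
(f (q (f (s)))) : C

well-sorted; sort = C


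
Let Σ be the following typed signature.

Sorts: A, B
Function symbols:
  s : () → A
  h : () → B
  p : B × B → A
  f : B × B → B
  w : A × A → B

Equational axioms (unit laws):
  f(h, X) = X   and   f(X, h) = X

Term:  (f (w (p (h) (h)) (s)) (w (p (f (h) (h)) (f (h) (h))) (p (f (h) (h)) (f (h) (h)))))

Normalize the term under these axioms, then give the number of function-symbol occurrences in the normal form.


size = 13

1. (f (w (p (h) (h)) (s)) (w (p (f (h) (h)) (f (h) (h))) (p (f (h) (h)) (f (h) (h)))))  →  (f (w (p (h) (h)) (s)) (w (p (h) (f (h) (h))) (p (f (h) (h)) (f (h) (h)))))
2. (f (w (p (h) (h)) (s)) (w (p (h) (f (h) (h))) (p (f (h) (h)) (f (h) (h)))))  →  (f (w (p (h) (h)) (s)) (w (p (h) (h)) (p (f (h) (h)) (f (h) (h)))))
3. (f (w (p (h) (h)) (s)) (w (p (h) (h)) (p (f (h) (h)) (f (h) (h)))))  →  (f (w (p (h) (h)) (s)) (w (p (h) (h)) (p (h) (f (h) (h)))))
4. (f (w (p (h) (h)) (s)) (w (p (h) (h)) (p (h) (f (h) (h)))))  →  (f (w (p (h) (h)) (s)) (w (p (h) (h)) (p (h) (h))))
normal form: (f (w (p (h) (h)) (s)) (w (p (h) (h)) (p (h) (h))))


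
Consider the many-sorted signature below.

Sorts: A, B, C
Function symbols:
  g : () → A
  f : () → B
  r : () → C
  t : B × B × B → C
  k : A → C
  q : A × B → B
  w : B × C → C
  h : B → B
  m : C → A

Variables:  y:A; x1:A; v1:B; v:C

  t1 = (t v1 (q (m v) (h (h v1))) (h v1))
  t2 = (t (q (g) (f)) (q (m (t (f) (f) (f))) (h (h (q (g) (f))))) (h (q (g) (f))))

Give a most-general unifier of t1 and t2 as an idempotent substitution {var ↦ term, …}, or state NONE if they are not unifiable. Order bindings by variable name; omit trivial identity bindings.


{v ↦ (t (f) (f) (f)), v1 ↦ (q (g) (f))}


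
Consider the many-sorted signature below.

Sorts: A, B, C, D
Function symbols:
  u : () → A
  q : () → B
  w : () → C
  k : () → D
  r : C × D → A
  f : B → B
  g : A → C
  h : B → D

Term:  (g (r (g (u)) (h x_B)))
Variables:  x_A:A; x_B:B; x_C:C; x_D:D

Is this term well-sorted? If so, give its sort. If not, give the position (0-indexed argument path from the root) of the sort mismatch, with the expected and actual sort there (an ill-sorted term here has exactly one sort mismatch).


      (u) : A
    (g (u)) : C
      x_B : B
    (h x_B) : D
  (r (g (u)) (h x_B)) : A
(g (r (g (u)) (h x_B))) : C

well-sorted; sort = C


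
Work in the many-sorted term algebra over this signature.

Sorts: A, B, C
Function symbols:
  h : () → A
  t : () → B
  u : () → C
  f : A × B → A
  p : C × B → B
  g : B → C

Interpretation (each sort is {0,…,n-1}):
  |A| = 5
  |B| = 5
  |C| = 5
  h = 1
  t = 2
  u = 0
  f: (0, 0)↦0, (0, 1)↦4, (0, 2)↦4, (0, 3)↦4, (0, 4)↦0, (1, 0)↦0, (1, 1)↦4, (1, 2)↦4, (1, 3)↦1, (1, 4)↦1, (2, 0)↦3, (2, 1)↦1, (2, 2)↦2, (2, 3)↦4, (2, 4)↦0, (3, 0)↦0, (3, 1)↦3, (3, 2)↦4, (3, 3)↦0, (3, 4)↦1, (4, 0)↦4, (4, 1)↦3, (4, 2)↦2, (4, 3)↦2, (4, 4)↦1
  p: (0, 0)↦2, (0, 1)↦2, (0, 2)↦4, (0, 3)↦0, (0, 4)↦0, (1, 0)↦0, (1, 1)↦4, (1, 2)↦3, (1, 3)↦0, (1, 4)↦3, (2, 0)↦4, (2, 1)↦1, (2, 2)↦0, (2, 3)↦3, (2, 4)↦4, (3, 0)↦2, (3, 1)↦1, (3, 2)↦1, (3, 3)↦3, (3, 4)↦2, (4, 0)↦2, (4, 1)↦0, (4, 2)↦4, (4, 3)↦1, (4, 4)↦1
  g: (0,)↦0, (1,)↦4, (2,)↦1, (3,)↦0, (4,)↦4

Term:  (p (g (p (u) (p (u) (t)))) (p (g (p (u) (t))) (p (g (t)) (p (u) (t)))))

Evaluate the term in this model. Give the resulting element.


value = 2

  u = 0
  u = 0
  t = 2
  (p (u) (t)) = p(0, 2) = 4
  (p (u) (p (u) (t))) = p(0, 4) = 0
  (g (p (u) (p (u) (t)))) = g(0,) = 0
  u = 0
  t = 2
  (p (u) (t)) = p(0, 2) = 4
  (g (p (u) (t))) = g(4,) = 4
  t = 2
  (g (t)) = g(2,) = 1
  u = 0
  t = 2
  (p (u) (t)) = p(0, 2) = 4
  (p (g (t)) (p (u) (t))) = p(1, 4) = 3
  (p (g (p (u) (t))) (p (g (t)) (p (u) (t)))) = p(4, 3) = 1
  (p (g (p (u) (p (u) (t)))) (p (g (p (u) (t))) (p (g (t)) (p (u) (t))))) = p(0, 1) = 2


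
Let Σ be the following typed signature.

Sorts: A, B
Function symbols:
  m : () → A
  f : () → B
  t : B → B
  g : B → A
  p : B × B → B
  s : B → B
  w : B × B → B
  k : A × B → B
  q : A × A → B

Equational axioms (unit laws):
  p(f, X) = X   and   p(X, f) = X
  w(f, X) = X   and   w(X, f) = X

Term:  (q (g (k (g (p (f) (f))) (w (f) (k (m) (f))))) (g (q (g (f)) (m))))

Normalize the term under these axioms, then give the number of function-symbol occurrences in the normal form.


1. (q (g (k (g (p (f) (f))) (w (f) (k (m) (f))))) (g (q (g (f)) (m))))  →  (q (g (k (g (f)) (w (f) (k (m) (f))))) (g (q (g (f)) (m))))
2. (q (g (k (g (f)) (w (f) (k (m) (f))))) (g (q (g (f)) (m))))  →  (q (g (k (g (f)) (k (m) (f)))) (g (q (g (f)) (m))))
normal form: (q (g (k (g (f)) (k (m) (f)))) (g (q (g (f)) (m))))

size = 13


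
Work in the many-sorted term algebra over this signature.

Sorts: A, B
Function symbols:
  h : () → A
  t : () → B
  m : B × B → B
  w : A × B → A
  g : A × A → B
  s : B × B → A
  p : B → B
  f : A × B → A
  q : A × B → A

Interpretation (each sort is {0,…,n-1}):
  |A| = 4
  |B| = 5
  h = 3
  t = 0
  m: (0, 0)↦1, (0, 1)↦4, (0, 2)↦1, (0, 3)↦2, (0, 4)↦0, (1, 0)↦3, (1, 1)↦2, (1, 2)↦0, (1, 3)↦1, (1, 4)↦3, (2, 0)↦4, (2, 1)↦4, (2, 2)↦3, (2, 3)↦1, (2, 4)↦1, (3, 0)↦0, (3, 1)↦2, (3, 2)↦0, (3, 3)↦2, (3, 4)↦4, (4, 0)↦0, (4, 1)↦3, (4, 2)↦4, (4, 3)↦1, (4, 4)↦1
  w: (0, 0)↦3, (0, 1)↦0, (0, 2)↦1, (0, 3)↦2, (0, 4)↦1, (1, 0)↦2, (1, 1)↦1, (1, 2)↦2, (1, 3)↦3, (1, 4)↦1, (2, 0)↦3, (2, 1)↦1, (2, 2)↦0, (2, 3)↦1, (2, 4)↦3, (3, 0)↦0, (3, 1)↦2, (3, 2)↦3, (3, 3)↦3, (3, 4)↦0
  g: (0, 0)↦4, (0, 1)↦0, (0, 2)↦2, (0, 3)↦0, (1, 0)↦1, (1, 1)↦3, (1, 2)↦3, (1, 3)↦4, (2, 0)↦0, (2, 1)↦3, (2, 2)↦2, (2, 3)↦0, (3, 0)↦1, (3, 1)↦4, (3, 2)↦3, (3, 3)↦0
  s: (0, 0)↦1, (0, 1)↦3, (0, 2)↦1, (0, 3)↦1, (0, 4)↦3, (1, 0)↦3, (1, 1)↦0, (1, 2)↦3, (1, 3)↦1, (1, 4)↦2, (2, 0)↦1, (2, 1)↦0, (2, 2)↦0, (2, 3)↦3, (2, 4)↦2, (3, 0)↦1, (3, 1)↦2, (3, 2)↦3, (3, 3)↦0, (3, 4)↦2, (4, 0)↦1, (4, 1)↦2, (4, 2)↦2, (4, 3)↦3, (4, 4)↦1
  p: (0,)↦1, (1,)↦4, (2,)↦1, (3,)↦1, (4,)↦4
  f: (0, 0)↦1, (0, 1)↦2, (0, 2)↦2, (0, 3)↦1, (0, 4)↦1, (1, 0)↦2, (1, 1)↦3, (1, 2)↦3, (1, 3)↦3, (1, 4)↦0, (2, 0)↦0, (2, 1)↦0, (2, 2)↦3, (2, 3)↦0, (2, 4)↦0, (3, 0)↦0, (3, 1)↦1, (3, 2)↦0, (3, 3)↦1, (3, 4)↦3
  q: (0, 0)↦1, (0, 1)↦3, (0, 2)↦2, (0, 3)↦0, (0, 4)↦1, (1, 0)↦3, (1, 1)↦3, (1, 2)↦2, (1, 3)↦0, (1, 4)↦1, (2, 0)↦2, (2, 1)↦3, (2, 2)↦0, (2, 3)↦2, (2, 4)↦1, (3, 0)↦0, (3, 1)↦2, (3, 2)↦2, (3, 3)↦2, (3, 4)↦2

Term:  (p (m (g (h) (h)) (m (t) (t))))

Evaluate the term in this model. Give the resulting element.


  h = 3
  h = 3
  (g (h) (h)) = g(3, 3) = 0
  t = 0
  t = 0
  (m (t) (t)) = m(0, 0) = 1
  (m (g (h) (h)) (m (t) (t))) = m(0, 1) = 4
  (p (m (g (h) (h)) (m (t) (t)))) = p(4,) = 4

value = 4


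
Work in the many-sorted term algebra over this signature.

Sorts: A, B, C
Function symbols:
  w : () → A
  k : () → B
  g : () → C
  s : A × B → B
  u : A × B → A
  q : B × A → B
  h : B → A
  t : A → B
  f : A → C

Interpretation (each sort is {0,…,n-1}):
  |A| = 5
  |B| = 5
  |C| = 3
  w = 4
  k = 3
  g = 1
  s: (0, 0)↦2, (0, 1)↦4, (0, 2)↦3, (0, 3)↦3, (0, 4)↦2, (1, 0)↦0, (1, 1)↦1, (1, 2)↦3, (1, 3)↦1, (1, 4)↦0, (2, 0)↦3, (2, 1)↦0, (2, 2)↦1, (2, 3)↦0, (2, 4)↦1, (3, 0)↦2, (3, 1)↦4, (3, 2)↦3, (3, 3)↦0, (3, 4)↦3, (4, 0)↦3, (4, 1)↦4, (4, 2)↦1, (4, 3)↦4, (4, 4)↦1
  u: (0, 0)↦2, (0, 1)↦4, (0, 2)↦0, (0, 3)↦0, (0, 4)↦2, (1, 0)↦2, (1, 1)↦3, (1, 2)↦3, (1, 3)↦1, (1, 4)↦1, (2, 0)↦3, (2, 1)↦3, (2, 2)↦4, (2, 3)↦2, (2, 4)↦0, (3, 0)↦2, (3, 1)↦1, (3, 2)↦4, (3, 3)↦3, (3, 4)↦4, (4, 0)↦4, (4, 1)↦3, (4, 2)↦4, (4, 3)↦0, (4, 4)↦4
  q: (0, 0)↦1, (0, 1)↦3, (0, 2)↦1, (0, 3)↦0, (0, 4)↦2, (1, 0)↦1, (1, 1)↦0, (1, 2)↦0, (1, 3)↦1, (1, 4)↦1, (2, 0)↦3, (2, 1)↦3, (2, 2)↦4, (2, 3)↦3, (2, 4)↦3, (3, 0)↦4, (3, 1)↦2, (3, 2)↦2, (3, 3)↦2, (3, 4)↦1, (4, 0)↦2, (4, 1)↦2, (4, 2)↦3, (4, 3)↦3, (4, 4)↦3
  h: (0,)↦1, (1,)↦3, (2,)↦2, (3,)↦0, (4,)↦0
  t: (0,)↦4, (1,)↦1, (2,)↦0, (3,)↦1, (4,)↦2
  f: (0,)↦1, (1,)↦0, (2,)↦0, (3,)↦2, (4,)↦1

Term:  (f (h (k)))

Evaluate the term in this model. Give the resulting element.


  k = 3
  (h (k)) = h(3,) = 0
  (f (h (k))) = f(0,) = 1

value = 1


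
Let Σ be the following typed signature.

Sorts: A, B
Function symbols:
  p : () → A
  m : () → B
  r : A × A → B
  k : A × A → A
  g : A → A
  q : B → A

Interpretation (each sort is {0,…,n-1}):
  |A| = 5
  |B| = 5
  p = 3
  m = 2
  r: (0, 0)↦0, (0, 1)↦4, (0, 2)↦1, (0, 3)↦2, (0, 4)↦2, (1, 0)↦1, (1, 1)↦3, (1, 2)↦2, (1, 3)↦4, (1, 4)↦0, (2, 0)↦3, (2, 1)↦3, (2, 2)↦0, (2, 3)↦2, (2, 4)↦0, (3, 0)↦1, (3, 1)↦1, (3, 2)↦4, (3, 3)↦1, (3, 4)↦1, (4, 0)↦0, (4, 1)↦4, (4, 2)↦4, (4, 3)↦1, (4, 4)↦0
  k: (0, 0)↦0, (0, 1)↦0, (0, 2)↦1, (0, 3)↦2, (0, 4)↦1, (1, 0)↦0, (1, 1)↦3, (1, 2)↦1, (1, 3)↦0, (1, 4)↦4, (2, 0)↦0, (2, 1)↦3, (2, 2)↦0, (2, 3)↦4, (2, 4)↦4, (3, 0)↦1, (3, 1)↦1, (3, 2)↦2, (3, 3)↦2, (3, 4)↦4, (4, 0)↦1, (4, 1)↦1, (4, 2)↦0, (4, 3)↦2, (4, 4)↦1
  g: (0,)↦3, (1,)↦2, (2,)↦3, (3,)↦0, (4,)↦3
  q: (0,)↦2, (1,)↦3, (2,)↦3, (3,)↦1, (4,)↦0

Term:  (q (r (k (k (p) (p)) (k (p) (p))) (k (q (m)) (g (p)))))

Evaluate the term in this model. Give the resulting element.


  p = 3
  p = 3
  (k (p) (p)) = k(3, 3) = 2
  p = 3
  p = 3
  (k (p) (p)) = k(3, 3) = 2
  (k (k (p) (p)) (k (p) (p))) = k(2, 2) = 0
  m = 2
  (q (m)) = q(2,) = 3
  p = 3
  (g (p)) = g(3,) = 0
  (k (q (m)) (g (p))) = k(3, 0) = 1
  (r (k (k (p) (p)) (k (p) (p))) (k (q (m)) (g (p)))) = r(0, 1) = 4
  (q (r (k (k (p) (p)) (k (p) (p))) (k (q (m)) (g (p))))) = q(4,) = 0

value = 0


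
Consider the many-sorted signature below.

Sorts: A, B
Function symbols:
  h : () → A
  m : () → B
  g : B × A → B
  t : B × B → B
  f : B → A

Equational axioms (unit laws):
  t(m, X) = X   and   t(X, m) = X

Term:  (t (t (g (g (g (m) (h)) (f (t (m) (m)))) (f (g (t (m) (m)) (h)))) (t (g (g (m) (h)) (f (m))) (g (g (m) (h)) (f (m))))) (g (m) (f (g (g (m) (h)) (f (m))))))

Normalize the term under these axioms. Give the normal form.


normal form = (t (t (g (g (g (m) (h)) (f (m))) (f (g (m) (h)))) (t (g (g (m) (h)) (f (m))) (g (g (m) (h)) (f (m))))) (g (m) (f (g (g (m) (h)) (f (m))))))

1. (t (t (g (g (g (m) (h)) (f (t (m) (m)))) (f (g (t (m) (m)) (h)))) (t (g (g (m) (h)) (f (m))) (g (g (m) (h)) (f (m))))) (g (m) (f (g (g (m) (h)) (f (m))))))  →  (t (t (g (g (g (m) (h)) (f (m))) (f (g (t (m) (m)) (h)))) (t (g (g (m) (h)) (f (m))) (g (g (m) (h)) (f (m))))) (g (m) (f (g (g (m) (h)) (f (m))))))
2. (t (t (g (g (g (m) (h)) (f (m))) (f (g (t (m) (m)) (h)))) (t (g (g (m) (h)) (f (m))) (g (g (m) (h)) (f (m))))) (g (m) (f (g (g (m) (h)) (f (m))))))  →  (t (t (g (g (g (m) (h)) (f (m))) (f (g (m) (h)))) (t (g (g (m) (h)) (f (m))) (g (g (m) (h)) (f (m))))) (g (m) (f (g (g (m) (h)) (f (m))))))


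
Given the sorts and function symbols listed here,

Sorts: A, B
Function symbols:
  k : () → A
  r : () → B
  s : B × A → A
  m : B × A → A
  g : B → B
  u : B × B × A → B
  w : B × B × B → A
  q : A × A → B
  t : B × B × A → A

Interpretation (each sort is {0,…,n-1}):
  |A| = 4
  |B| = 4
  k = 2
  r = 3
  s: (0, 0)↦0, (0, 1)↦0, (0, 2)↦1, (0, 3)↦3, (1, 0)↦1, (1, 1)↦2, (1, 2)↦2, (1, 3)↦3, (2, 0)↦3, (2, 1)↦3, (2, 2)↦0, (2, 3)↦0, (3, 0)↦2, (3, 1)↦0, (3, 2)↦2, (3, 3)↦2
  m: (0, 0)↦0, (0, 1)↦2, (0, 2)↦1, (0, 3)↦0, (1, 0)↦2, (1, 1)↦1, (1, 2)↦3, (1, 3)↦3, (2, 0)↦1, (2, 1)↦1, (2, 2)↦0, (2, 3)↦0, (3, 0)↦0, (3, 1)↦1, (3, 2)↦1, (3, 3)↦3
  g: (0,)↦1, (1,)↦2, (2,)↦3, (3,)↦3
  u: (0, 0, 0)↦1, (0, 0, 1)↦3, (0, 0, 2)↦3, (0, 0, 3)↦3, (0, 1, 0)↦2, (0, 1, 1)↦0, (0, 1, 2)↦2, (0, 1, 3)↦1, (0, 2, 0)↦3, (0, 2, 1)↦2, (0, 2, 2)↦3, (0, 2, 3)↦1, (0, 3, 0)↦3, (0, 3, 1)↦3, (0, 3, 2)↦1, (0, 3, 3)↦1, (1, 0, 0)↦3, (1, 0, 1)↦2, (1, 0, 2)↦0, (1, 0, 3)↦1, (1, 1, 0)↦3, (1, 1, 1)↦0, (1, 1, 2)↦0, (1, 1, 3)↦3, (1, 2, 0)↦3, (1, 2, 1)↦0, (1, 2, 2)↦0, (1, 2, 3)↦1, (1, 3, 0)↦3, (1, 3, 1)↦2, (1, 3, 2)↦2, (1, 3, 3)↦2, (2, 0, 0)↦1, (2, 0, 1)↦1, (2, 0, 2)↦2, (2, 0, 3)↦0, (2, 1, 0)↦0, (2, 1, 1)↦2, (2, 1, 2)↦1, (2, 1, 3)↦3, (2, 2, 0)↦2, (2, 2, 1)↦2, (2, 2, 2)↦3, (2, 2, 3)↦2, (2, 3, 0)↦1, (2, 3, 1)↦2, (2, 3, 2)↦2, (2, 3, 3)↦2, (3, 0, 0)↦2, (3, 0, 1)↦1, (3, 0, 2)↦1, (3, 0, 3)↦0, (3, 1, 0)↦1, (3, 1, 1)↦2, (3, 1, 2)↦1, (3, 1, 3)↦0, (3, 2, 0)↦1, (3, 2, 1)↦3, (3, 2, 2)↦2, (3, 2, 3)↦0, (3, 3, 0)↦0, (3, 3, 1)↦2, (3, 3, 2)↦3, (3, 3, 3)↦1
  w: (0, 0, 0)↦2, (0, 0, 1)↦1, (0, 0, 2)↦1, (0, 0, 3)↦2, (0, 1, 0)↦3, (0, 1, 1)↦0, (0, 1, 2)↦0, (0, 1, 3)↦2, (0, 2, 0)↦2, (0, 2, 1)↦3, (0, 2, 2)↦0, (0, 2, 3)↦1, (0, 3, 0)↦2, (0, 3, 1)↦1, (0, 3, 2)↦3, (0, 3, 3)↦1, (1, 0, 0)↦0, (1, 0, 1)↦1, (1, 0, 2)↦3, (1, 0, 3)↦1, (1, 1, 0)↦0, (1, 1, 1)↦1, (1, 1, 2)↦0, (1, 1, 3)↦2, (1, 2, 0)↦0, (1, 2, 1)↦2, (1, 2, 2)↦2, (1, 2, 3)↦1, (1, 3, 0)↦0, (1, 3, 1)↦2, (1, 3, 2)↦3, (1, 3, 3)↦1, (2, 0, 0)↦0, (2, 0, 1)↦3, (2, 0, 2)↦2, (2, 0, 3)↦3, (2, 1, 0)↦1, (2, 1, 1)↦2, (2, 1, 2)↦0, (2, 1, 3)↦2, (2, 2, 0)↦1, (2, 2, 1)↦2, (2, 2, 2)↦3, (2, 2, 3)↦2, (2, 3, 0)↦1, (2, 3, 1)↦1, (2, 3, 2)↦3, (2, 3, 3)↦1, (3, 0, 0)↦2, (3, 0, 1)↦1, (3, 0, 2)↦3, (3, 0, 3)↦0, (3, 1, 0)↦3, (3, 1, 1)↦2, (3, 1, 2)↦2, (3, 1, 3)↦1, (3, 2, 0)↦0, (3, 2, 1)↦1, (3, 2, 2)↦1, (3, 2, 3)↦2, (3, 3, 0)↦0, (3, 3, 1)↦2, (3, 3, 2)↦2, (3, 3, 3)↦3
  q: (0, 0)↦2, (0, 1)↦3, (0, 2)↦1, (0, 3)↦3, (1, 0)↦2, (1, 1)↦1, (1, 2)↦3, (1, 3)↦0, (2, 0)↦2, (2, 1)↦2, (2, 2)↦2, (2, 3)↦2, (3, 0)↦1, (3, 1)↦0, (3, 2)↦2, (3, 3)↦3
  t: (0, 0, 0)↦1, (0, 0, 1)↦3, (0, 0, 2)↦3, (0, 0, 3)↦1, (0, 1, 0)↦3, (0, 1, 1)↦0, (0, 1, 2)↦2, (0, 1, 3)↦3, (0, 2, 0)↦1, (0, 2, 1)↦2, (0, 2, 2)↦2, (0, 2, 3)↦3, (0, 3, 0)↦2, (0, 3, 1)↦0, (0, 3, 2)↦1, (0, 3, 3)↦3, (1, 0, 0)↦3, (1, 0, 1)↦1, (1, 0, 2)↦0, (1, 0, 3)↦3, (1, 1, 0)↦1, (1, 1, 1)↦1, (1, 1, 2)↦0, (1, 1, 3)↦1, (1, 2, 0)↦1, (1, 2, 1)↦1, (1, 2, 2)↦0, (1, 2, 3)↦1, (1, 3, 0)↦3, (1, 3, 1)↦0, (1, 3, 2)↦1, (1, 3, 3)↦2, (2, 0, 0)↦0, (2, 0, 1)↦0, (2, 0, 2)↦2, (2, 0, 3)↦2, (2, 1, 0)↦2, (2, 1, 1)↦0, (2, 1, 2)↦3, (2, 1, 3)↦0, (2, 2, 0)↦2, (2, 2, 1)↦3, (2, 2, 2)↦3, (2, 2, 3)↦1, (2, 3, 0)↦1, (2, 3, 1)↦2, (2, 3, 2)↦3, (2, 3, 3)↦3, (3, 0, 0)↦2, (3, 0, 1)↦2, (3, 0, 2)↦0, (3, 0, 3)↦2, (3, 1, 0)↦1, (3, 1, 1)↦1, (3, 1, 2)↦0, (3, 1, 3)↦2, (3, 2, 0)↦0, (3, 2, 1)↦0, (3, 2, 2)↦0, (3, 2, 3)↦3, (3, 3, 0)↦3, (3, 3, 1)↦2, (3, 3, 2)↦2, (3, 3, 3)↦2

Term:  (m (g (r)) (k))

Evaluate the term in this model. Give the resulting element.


  r = 3
  (g (r)) = g(3,) = 3
  k = 2
  (m (g (r)) (k)) = m(3, 2) = 1

value = 1


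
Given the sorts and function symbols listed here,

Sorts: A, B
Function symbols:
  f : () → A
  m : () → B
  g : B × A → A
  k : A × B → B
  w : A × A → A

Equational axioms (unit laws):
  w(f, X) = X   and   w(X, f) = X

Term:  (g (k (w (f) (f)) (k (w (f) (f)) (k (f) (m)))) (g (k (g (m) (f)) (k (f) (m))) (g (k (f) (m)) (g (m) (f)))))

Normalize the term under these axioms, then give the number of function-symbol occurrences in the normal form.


size = 23

1. (g (k (w (f) (f)) (k (w (f) (f)) (k (f) (m)))) (g (k (g (m) (f)) (k (f) (m))) (g (k (f) (m)) (g (m) (f)))))  →  (g (k (f) (k (w (f) (f)) (k (f) (m)))) (g (k (g (m) (f)) (k (f) (m))) (g (k (f) (m)) (g (m) (f)))))
2. (g (k (f) (k (w (f) (f)) (k (f) (m)))) (g (k (g (m) (f)) (k (f) (m))) (g (k (f) (m)) (g (m) (f)))))  →  (g (k (f) (k (f) (k (f) (m)))) (g (k (g (m) (f)) (k (f) (m))) (g (k (f) (m)) (g (m) (f)))))
normal form: (g (k (f) (k (f) (k (f) (m)))) (g (k (g (m) (f)) (k (f) (m))) (g (k (f) (m)) (g (m) (f)))))


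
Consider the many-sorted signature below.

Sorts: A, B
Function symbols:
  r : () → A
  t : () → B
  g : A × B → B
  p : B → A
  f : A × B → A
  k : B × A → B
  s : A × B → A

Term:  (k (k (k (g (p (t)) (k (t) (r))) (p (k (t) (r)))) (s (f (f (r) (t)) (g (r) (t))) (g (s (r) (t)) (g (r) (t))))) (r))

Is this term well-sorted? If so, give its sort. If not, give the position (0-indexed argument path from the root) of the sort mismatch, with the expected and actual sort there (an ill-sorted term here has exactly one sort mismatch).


          (t) : B
        (p (t)) : A
          (t) : B
          (r) : A
        (k (t) (r)) : B
      (g (p (t)) (k (t) (r))) : B
          (t) : B
          (r) : A
        (k (t) (r)) : B
      (p (k (t) (r))) : A
    (k (g (p (t)) (k (t) (r))) (p (k (t) (r)))) : B
          (r) : A
          (t) : B
        (f (r) (t)) : A
          (r) : A
          (t) : B
        (g (r) (t)) : B
      (f (f (r) (t)) (g (r) (t))) : A
          (r) : A
          (t) : B
        (s (r) (t)) : A
          (r) : A
          (t) : B
        (g (r) (t)) : B
      (g (s (r) (t)) (g (r) (t))) : B
    (s (f (f (r) (t)) (g (r) (t))) (g (s (r) (t)) (g (r) (t)))) : A
  (k (k (g (p (t)) (k (t) (r))) (p (k (t) (r)))) (s (f (f (r) (t)) (g (r) (t))) (g (s (r) (t)) (g (r) (t))))) : B
  (r) : A
(k (k (k (g (p (t)) (k (t) (r))) (p (k (t) (r)))) (s (f (f (r) (t)) (g (r) (t))) (g (s (r) (t)) (g (r) (t))))) (r)) : B

well-sorted; sort = B


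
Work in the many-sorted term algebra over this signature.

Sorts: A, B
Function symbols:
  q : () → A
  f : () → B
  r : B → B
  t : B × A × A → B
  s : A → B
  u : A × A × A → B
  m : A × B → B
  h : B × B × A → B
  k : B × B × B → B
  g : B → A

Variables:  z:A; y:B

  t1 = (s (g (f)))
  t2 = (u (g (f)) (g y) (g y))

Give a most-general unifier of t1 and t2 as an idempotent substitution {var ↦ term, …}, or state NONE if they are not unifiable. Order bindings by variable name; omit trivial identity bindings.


head clash or occurs-check failure — not unifiable

NONE (not unifiable)


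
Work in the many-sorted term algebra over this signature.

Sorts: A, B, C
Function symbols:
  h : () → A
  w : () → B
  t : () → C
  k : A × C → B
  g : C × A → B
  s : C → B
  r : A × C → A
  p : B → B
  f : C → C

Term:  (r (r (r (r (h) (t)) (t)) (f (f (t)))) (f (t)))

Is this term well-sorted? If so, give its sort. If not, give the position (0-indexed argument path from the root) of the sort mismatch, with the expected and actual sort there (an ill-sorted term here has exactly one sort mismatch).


        (h) : A
        (t) : C
      (r (h) (t)) : A
      (t) : C
    (r (r (h) (t)) (t)) : A
        (t) : C
      (f (t)) : C
    (f (f (t))) : C
  (r (r (r (h) (t)) (t)) (f (f (t)))) : A
    (t) : C
  (f (t)) : C
(r (r (r (r (h) (t)) (t)) (f (f (t)))) (f (t))) : A

well-sorted; sort = A


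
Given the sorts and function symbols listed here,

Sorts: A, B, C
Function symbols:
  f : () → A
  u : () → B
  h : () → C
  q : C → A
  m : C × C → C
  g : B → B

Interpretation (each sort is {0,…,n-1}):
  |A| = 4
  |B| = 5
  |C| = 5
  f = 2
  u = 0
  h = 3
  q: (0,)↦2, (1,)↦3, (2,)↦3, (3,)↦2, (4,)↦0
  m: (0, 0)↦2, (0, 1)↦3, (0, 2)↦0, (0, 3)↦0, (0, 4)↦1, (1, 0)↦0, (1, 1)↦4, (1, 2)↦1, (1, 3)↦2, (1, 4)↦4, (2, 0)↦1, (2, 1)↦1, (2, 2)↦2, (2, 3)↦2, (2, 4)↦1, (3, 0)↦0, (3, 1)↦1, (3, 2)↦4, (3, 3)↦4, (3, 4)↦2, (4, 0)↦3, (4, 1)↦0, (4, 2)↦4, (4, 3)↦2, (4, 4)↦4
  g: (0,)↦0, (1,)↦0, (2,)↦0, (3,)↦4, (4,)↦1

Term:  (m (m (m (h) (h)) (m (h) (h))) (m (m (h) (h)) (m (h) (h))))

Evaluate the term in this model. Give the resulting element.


  h = 3
  h = 3
  (m (h) (h)) = m(3, 3) = 4
  h = 3
  h = 3
  (m (h) (h)) = m(3, 3) = 4
  (m (m (h) (h)) (m (h) (h))) = m(4, 4) = 4
  h = 3
  h = 3
  (m (h) (h)) = m(3, 3) = 4
  h = 3
  h = 3
  (m (h) (h)) = m(3, 3) = 4
  (m (m (h) (h)) (m (h) (h))) = m(4, 4) = 4
  (m (m (m (h) (h)) (m (h) (h))) (m (m (h) (h)) (m (h) (h)))) = m(4, 4) = 4

value = 4


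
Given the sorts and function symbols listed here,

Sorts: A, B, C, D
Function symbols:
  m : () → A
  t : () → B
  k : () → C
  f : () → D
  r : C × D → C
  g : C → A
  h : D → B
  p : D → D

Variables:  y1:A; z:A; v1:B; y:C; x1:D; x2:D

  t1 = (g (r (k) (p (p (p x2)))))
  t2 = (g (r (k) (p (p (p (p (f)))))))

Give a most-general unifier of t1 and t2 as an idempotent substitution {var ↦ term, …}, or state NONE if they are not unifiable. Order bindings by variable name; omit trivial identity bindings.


{x2 ↦ (p (f))}


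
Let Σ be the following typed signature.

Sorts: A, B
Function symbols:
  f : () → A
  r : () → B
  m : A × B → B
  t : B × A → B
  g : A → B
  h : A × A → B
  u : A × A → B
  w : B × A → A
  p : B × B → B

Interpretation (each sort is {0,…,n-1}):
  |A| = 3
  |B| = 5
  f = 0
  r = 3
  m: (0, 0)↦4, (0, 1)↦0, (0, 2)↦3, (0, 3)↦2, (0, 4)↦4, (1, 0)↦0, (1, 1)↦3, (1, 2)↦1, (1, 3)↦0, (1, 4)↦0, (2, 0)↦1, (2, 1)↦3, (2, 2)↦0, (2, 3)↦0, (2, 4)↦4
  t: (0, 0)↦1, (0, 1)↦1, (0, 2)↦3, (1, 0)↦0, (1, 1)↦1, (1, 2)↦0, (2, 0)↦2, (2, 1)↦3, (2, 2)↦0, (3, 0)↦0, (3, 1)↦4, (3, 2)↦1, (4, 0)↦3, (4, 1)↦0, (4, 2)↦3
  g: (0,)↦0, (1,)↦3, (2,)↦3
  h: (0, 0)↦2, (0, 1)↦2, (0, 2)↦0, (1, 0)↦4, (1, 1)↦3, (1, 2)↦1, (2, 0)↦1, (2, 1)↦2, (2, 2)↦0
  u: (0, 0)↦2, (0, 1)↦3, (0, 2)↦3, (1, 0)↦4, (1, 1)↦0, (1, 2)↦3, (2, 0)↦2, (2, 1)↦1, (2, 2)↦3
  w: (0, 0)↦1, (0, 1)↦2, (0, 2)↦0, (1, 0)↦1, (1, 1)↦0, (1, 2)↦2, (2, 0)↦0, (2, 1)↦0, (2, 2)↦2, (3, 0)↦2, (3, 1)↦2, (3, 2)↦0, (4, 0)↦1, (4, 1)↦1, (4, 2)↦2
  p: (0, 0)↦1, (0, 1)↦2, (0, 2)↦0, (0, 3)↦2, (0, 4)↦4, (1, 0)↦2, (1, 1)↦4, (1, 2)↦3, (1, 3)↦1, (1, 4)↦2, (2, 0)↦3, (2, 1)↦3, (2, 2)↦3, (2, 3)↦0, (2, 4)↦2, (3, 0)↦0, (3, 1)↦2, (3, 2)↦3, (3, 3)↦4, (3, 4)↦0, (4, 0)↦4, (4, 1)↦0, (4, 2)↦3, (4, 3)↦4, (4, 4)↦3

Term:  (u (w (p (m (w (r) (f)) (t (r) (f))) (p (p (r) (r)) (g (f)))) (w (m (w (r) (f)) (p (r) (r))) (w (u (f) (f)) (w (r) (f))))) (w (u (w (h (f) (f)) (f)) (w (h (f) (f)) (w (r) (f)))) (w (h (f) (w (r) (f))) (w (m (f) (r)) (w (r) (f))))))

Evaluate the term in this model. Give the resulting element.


  r = 3
  f = 0
  (w (r) (f)) = w(3, 0) = 2
  r = 3
  f = 0
  (t (r) (f)) = t(3, 0) = 0
  (m (w (r) (f)) (t (r) (f))) = m(2, 0) = 1
  r = 3
  r = 3
  (p (r) (r)) = p(3, 3) = 4
  f = 0
  (g (f)) = g(0,) = 0
  (p (p (r) (r)) (g (f))) = p(4, 0) = 4
  (p (m (w (r) (f)) (t (r) (f))) (p (p (r) (r)) (g (f)))) = p(1, 4) = 2
  r = 3
  f = 0
  (w (r) (f)) = w(3, 0) = 2
  r = 3
  r = 3
  (p (r) (r)) = p(3, 3) = 4
  (m (w (r) (f)) (p (r) (r))) = m(2, 4) = 4
  f = 0
  f = 0
  (u (f) (f)) = u(0, 0) = 2
  r = 3
  f = 0
  (w (r) (f)) = w(3, 0) = 2
  (w (u (f) (f)) (w (r) (f))) = w(2, 2) = 2
  (w (m (w (r) (f)) (p (r) (r))) (w (u (f) (f)) (w (r) (f)))) = w(4, 2) = 2
  (w (p (m (w (r) (f)) (t (r) (f))) (p (p (r) (r)) (g (f)))) (w (m (w (r) (f)) (p (r) (r))) (w (u (f) (f)) (w (r) (f))))) = w(2, 2) = 2
  f = 0
  f = 0
  (h (f) (f)) = h(0, 0) = 2
  f = 0
  (w (h (f) (f)) (f)) = w(2, 0) = 0
  f = 0
  f = 0
  (h (f) (f)) = h(0, 0) = 2
  r = 3
  f = 0
  (w (r) (f)) = w(3, 0) = 2
  (w (h (f) (f)) (w (r) (f))) = w(2, 2) = 2
  (u (w (h (f) (f)) (f)) (w (h (f) (f)) (w (r) (f)))) = u(0, 2) = 3
  f = 0
  r = 3
  f = 0
  (w (r) (f)) = w(3, 0) = 2
  (h (f) (w (r) (f))) = h(0, 2) = 0
  f = 0
  r = 3
  (m (f) (r)) = m(0, 3) = 2
  r = 3
  f = 0
  (w (r) (f)) = w(3, 0) = 2
  (w (m (f) (r)) (w (r) (f))) = w(2, 2) = 2
  (w (h (f) (w (r) (f))) (w (m (f) (r)) (w (r) (f)))) = w(0, 2) = 0
  (w (u (w (h (f) (f)) (f)) (w (h (f) (f)) (w (r) (f)))) (w (h (f) (w (r) (f))) (w (m (f) (r)) (w (r) (f))))) = w(3, 0) = 2
  (u (w (p (m (w (r) (f)) (t (r) (f))) (p (p (r) (r)) (g (f)))) (w (m (w (r) (f)) (p (r) (r))) (w (u (f) (f)) (w (r) (f))))) (w (u (w (h (f) (f)) (f)) (w (h (f) (f)) (w (r) (f)))) (w (h (f) (w (r) (f))) (w (m (f) (r)) (w (r) (f)))))) = u(2, 2) = 3

value = 3
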